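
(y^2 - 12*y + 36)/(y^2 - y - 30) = (y - 6)/(y + 5)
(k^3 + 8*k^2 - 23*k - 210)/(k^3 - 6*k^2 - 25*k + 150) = (k^2 + 13*k + 42)/(k^2 - k - 30)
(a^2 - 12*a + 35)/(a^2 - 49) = (a - 5)/(a + 7)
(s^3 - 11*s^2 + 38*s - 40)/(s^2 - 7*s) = (s^3 - 11*s^2 + 38*s - 40)/(s*(s - 7))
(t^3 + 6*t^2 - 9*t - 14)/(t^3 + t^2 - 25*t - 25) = (t^2 + 5*t - 14)/(t^2 - 25)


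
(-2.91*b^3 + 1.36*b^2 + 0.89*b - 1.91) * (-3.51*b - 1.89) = 10.2141*b^4 + 0.7263*b^3 - 5.6943*b^2 + 5.022*b + 3.6099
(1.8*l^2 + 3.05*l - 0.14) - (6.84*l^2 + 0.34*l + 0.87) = -5.04*l^2 + 2.71*l - 1.01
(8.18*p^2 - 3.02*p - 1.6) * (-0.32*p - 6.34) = -2.6176*p^3 - 50.8948*p^2 + 19.6588*p + 10.144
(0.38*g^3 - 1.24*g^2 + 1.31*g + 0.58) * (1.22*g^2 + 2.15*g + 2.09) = 0.4636*g^5 - 0.6958*g^4 - 0.2736*g^3 + 0.9325*g^2 + 3.9849*g + 1.2122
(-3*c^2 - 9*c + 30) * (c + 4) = -3*c^3 - 21*c^2 - 6*c + 120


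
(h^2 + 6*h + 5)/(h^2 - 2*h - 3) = (h + 5)/(h - 3)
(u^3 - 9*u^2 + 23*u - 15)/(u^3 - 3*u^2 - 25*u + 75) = (u - 1)/(u + 5)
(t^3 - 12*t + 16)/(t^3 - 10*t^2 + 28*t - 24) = (t + 4)/(t - 6)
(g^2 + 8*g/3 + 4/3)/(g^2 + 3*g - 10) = (3*g^2 + 8*g + 4)/(3*(g^2 + 3*g - 10))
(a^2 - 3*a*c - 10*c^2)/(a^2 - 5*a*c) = (a + 2*c)/a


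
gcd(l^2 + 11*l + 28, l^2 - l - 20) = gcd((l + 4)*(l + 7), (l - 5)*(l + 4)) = l + 4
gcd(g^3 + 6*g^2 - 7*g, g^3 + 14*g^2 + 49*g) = g^2 + 7*g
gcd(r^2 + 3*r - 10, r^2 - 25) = r + 5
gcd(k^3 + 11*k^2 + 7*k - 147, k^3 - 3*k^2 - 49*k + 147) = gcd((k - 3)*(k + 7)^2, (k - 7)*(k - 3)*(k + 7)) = k^2 + 4*k - 21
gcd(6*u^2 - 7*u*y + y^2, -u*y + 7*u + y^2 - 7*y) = -u + y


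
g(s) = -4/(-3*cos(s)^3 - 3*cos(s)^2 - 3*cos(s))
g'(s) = -4*(-9*sin(s)*cos(s)^2 - 6*sin(s)*cos(s) - 3*sin(s))/(-3*cos(s)^3 - 3*cos(s)^2 - 3*cos(s))^2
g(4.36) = -4.99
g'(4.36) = -11.70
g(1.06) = 1.58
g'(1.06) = 4.39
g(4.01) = -2.68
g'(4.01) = -3.93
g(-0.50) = 0.57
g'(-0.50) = -0.60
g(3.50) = -1.51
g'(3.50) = -1.06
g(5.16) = 1.90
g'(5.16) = -5.93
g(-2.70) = -1.61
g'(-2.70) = -1.37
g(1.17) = 2.22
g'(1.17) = 7.58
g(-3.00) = -1.36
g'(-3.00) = -0.38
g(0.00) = 0.44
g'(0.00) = 0.00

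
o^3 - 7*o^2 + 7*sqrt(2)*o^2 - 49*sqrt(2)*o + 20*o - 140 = (o - 7)*(o + 2*sqrt(2))*(o + 5*sqrt(2))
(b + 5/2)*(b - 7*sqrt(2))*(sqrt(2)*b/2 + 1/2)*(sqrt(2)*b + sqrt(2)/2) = b^4 - 13*sqrt(2)*b^3/2 + 3*b^3 - 39*sqrt(2)*b^2/2 - 23*b^2/4 - 21*b - 65*sqrt(2)*b/8 - 35/4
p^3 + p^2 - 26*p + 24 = (p - 4)*(p - 1)*(p + 6)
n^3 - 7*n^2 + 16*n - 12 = (n - 3)*(n - 2)^2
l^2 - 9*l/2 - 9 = (l - 6)*(l + 3/2)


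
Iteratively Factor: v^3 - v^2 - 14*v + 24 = (v + 4)*(v^2 - 5*v + 6) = (v - 3)*(v + 4)*(v - 2)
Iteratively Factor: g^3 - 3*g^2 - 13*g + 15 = (g + 3)*(g^2 - 6*g + 5) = (g - 1)*(g + 3)*(g - 5)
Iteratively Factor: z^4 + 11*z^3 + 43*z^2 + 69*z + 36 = (z + 1)*(z^3 + 10*z^2 + 33*z + 36) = (z + 1)*(z + 3)*(z^2 + 7*z + 12) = (z + 1)*(z + 3)^2*(z + 4)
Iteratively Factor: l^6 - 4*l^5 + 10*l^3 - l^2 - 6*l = (l - 3)*(l^5 - l^4 - 3*l^3 + l^2 + 2*l) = (l - 3)*(l - 1)*(l^4 - 3*l^2 - 2*l) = (l - 3)*(l - 2)*(l - 1)*(l^3 + 2*l^2 + l) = (l - 3)*(l - 2)*(l - 1)*(l + 1)*(l^2 + l) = l*(l - 3)*(l - 2)*(l - 1)*(l + 1)*(l + 1)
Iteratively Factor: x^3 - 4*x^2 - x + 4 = (x - 4)*(x^2 - 1) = (x - 4)*(x - 1)*(x + 1)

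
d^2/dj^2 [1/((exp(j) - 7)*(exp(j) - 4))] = (4*exp(3*j) - 33*exp(2*j) + 9*exp(j) + 308)*exp(j)/(exp(6*j) - 33*exp(5*j) + 447*exp(4*j) - 3179*exp(3*j) + 12516*exp(2*j) - 25872*exp(j) + 21952)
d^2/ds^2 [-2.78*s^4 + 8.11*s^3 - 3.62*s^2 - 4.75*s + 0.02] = -33.36*s^2 + 48.66*s - 7.24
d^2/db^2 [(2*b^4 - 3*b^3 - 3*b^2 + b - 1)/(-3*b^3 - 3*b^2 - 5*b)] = 2*(12*b^6 - 252*b^5 - 258*b^4 + 108*b^3 + 72*b^2 + 45*b + 25)/(b^3*(27*b^6 + 81*b^5 + 216*b^4 + 297*b^3 + 360*b^2 + 225*b + 125))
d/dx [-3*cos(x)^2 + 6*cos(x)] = 6*(cos(x) - 1)*sin(x)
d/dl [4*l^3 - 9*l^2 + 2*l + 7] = 12*l^2 - 18*l + 2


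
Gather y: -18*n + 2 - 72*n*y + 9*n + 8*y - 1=-9*n + y*(8 - 72*n) + 1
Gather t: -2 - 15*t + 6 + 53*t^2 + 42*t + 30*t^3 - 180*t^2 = 30*t^3 - 127*t^2 + 27*t + 4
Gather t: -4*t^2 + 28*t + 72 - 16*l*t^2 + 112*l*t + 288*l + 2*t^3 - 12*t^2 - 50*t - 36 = 288*l + 2*t^3 + t^2*(-16*l - 16) + t*(112*l - 22) + 36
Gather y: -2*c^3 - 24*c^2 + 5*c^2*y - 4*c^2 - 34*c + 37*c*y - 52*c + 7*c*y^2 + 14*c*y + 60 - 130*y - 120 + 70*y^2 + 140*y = -2*c^3 - 28*c^2 - 86*c + y^2*(7*c + 70) + y*(5*c^2 + 51*c + 10) - 60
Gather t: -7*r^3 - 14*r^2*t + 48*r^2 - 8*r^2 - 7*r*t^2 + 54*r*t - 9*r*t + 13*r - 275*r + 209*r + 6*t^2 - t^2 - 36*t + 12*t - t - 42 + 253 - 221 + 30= -7*r^3 + 40*r^2 - 53*r + t^2*(5 - 7*r) + t*(-14*r^2 + 45*r - 25) + 20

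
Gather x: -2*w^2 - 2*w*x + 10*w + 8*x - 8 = -2*w^2 + 10*w + x*(8 - 2*w) - 8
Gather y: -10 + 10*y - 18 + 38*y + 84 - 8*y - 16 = 40*y + 40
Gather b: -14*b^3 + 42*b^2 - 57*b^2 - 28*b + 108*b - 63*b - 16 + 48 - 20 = -14*b^3 - 15*b^2 + 17*b + 12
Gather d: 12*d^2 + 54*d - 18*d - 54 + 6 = 12*d^2 + 36*d - 48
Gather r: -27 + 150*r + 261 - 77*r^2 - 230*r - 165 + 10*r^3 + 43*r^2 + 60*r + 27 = 10*r^3 - 34*r^2 - 20*r + 96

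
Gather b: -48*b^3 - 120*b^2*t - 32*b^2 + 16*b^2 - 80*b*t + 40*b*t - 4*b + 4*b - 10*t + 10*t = -48*b^3 + b^2*(-120*t - 16) - 40*b*t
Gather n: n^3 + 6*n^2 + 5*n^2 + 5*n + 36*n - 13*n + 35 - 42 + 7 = n^3 + 11*n^2 + 28*n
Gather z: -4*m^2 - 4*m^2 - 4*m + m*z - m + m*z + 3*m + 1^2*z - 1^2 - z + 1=-8*m^2 + 2*m*z - 2*m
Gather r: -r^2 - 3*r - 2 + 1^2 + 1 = -r^2 - 3*r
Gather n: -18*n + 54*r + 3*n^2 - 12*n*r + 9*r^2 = 3*n^2 + n*(-12*r - 18) + 9*r^2 + 54*r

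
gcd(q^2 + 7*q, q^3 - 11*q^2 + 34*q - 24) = 1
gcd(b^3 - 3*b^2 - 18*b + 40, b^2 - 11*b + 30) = b - 5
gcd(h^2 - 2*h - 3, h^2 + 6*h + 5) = h + 1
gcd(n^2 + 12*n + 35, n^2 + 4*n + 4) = 1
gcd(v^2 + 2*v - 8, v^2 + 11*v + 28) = v + 4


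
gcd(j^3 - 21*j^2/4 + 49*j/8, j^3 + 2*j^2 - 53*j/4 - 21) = j - 7/2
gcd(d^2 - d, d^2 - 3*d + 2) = d - 1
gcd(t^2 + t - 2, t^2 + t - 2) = t^2 + t - 2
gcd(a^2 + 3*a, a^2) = a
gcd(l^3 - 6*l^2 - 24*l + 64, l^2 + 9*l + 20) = l + 4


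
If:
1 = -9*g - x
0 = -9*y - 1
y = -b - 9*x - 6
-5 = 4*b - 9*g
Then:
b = -433/315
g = -157/2835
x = -158/315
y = -1/9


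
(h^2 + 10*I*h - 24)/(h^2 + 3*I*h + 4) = (h + 6*I)/(h - I)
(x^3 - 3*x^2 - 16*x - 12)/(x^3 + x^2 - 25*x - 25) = (x^2 - 4*x - 12)/(x^2 - 25)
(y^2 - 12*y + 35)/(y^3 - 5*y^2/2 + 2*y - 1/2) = 2*(y^2 - 12*y + 35)/(2*y^3 - 5*y^2 + 4*y - 1)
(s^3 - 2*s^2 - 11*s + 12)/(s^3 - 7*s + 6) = (s - 4)/(s - 2)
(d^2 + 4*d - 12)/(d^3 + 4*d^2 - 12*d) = 1/d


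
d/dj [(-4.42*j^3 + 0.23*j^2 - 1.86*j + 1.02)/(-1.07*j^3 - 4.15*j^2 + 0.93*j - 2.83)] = (18.5891*j^4 - 12.2016*j^3 + 33.2949*j^2 + 7.1642*j + 4.3152)/(1.1449*j^6 + 8.881*j^5 + 15.2323*j^4 - 1.6628*j^3 + 24.3539*j^2 - 5.2638*j + 8.0089)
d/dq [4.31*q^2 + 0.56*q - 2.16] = 8.62*q + 0.56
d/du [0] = 0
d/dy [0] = 0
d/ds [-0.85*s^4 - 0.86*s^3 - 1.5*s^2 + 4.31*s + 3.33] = -3.4*s^3 - 2.58*s^2 - 3.0*s + 4.31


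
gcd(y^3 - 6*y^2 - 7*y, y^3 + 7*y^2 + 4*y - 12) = 1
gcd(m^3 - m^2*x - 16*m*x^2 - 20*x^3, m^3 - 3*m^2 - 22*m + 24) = 1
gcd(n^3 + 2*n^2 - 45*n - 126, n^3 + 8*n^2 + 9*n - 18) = n^2 + 9*n + 18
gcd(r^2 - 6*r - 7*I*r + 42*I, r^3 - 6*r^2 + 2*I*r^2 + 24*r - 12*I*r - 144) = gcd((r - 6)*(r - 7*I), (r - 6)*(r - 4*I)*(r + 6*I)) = r - 6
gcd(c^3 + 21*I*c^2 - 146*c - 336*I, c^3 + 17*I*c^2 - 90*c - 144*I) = c^2 + 14*I*c - 48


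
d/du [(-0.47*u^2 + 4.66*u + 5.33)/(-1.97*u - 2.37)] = (0.9259*u^2 + 2.2278*u - 0.5441)/(3.8809*u^2 + 9.3378*u + 5.6169)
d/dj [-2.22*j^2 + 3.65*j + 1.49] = 3.65 - 4.44*j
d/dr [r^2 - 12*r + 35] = 2*r - 12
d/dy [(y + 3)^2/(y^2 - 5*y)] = (-11*y^2 - 18*y + 45)/(y^2*(y^2 - 10*y + 25))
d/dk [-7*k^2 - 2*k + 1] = -14*k - 2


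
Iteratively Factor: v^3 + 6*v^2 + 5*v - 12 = (v + 4)*(v^2 + 2*v - 3) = (v + 3)*(v + 4)*(v - 1)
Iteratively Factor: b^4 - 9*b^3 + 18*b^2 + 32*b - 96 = (b - 4)*(b^3 - 5*b^2 - 2*b + 24) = (b - 4)^2*(b^2 - b - 6) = (b - 4)^2*(b - 3)*(b + 2)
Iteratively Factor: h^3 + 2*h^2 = (h)*(h^2 + 2*h) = h^2*(h + 2)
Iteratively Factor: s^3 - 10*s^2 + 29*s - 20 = (s - 4)*(s^2 - 6*s + 5) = (s - 4)*(s - 1)*(s - 5)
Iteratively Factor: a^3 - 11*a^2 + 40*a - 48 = (a - 3)*(a^2 - 8*a + 16) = (a - 4)*(a - 3)*(a - 4)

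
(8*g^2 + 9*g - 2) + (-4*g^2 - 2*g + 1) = 4*g^2 + 7*g - 1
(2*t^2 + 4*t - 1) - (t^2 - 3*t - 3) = t^2 + 7*t + 2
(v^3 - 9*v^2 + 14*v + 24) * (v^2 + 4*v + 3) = v^5 - 5*v^4 - 19*v^3 + 53*v^2 + 138*v + 72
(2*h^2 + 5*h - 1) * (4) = 8*h^2 + 20*h - 4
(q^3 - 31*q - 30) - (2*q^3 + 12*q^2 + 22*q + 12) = -q^3 - 12*q^2 - 53*q - 42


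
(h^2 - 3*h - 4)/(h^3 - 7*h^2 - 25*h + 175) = (h^2 - 3*h - 4)/(h^3 - 7*h^2 - 25*h + 175)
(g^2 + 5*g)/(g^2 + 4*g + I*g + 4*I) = g*(g + 5)/(g^2 + g*(4 + I) + 4*I)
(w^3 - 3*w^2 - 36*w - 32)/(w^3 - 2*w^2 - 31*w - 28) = (w - 8)/(w - 7)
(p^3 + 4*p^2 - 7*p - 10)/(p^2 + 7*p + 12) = (p^3 + 4*p^2 - 7*p - 10)/(p^2 + 7*p + 12)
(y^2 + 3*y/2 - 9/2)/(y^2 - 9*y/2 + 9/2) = (y + 3)/(y - 3)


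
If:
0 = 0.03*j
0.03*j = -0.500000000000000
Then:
No Solution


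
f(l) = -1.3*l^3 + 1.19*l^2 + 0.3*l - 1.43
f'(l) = -3.9*l^2 + 2.38*l + 0.3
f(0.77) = -1.09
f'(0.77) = -0.18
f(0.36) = -1.23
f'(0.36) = 0.65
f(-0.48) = -1.16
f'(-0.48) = -1.74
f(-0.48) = -1.16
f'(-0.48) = -1.74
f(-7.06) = 513.23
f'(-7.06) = -210.89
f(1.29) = -1.85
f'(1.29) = -3.12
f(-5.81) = 291.96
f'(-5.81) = -145.18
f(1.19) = -1.58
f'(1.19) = -2.39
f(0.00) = -1.43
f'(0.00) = 0.30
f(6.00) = -237.59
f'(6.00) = -125.82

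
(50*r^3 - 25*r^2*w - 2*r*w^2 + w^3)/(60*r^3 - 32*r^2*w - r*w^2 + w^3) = (5*r + w)/(6*r + w)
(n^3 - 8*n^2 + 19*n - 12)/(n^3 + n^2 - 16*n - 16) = (n^2 - 4*n + 3)/(n^2 + 5*n + 4)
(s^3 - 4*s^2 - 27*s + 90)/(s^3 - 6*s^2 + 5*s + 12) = (s^2 - s - 30)/(s^2 - 3*s - 4)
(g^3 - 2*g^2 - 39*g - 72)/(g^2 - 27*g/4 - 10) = 4*(g^2 + 6*g + 9)/(4*g + 5)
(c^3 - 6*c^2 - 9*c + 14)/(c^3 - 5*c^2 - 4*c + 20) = (c^2 - 8*c + 7)/(c^2 - 7*c + 10)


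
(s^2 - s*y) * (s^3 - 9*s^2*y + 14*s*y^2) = s^5 - 10*s^4*y + 23*s^3*y^2 - 14*s^2*y^3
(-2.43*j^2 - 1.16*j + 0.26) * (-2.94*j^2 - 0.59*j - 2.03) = 7.1442*j^4 + 4.8441*j^3 + 4.8529*j^2 + 2.2014*j - 0.5278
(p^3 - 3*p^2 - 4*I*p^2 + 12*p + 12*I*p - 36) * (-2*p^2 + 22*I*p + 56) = -2*p^5 + 6*p^4 + 30*I*p^4 + 120*p^3 - 90*I*p^3 - 360*p^2 + 40*I*p^2 + 672*p - 120*I*p - 2016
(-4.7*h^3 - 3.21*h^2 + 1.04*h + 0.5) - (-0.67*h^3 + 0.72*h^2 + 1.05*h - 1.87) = -4.03*h^3 - 3.93*h^2 - 0.01*h + 2.37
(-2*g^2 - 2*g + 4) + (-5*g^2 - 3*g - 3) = -7*g^2 - 5*g + 1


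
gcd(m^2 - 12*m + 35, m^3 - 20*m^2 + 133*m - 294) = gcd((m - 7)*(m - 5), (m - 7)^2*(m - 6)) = m - 7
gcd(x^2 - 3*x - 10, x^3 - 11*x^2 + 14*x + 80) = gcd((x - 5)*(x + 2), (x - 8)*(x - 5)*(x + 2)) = x^2 - 3*x - 10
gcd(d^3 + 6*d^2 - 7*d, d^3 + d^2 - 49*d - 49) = d + 7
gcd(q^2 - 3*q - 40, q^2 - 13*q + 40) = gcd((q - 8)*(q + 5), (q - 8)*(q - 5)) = q - 8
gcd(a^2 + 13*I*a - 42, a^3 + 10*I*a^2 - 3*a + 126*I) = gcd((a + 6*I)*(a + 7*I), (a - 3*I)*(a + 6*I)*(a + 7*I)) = a^2 + 13*I*a - 42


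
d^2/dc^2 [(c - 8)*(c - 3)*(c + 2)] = 6*c - 18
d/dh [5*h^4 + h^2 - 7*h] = 20*h^3 + 2*h - 7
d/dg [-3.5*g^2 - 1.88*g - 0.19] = -7.0*g - 1.88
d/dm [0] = 0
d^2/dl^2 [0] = 0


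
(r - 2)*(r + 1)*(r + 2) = r^3 + r^2 - 4*r - 4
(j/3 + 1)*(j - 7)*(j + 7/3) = j^3/3 - 5*j^2/9 - 91*j/9 - 49/3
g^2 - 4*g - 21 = (g - 7)*(g + 3)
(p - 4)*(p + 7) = p^2 + 3*p - 28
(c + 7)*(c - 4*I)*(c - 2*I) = c^3 + 7*c^2 - 6*I*c^2 - 8*c - 42*I*c - 56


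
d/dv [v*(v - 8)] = 2*v - 8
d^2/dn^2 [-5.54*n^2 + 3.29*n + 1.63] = -11.0800000000000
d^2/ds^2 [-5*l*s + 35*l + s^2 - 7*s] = 2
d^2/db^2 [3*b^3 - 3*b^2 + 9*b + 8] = 18*b - 6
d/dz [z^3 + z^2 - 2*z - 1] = 3*z^2 + 2*z - 2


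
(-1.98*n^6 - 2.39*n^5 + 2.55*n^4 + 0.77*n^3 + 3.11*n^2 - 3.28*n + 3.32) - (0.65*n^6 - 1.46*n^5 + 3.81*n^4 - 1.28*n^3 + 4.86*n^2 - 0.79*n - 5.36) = -2.63*n^6 - 0.93*n^5 - 1.26*n^4 + 2.05*n^3 - 1.75*n^2 - 2.49*n + 8.68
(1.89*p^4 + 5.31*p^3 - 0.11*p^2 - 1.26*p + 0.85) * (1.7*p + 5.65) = 3.213*p^5 + 19.7055*p^4 + 29.8145*p^3 - 2.7635*p^2 - 5.674*p + 4.8025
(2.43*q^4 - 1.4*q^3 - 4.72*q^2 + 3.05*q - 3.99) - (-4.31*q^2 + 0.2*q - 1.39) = 2.43*q^4 - 1.4*q^3 - 0.41*q^2 + 2.85*q - 2.6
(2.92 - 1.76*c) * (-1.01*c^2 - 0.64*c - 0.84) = 1.7776*c^3 - 1.8228*c^2 - 0.3904*c - 2.4528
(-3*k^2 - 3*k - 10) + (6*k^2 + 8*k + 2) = 3*k^2 + 5*k - 8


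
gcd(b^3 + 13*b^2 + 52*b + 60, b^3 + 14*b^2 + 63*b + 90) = b^2 + 11*b + 30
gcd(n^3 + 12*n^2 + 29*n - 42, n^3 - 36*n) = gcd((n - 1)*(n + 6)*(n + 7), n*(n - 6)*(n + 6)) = n + 6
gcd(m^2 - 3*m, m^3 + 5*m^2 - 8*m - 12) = 1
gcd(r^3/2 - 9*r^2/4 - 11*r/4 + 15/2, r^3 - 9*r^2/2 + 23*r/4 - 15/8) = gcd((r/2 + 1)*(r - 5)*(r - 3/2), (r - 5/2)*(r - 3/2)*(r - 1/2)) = r - 3/2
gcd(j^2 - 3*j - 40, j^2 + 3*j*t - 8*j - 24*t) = j - 8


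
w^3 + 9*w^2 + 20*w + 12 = (w + 1)*(w + 2)*(w + 6)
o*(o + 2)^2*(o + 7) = o^4 + 11*o^3 + 32*o^2 + 28*o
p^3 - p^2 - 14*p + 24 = (p - 3)*(p - 2)*(p + 4)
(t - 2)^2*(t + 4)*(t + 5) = t^4 + 5*t^3 - 12*t^2 - 44*t + 80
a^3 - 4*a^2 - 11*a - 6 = (a - 6)*(a + 1)^2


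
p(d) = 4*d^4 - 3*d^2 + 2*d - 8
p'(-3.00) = -412.00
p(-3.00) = 283.00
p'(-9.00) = -11608.00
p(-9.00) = 25975.00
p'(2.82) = 343.89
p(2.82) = 226.75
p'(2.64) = 280.56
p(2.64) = 170.67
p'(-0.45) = 3.24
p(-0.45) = -9.34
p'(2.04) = 125.59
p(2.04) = 52.87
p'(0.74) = 4.04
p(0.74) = -6.96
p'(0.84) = 6.44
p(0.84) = -6.45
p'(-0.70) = 0.71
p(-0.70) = -9.91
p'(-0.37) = 3.41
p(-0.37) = -9.08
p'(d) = 16*d^3 - 6*d + 2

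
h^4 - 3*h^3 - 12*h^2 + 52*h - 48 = (h - 3)*(h - 2)^2*(h + 4)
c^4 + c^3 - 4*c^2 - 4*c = c*(c - 2)*(c + 1)*(c + 2)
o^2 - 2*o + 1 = (o - 1)^2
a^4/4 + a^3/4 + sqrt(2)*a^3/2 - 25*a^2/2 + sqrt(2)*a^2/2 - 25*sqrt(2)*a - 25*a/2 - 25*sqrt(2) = (a/2 + 1/2)*(a/2 + sqrt(2))*(a - 5*sqrt(2))*(a + 5*sqrt(2))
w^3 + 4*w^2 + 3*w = w*(w + 1)*(w + 3)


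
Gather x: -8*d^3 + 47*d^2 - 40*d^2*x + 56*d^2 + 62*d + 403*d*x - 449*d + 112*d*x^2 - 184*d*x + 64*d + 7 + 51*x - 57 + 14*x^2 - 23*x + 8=-8*d^3 + 103*d^2 - 323*d + x^2*(112*d + 14) + x*(-40*d^2 + 219*d + 28) - 42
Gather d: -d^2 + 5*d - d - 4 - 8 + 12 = -d^2 + 4*d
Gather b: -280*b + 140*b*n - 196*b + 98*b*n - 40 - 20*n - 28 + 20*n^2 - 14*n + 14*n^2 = b*(238*n - 476) + 34*n^2 - 34*n - 68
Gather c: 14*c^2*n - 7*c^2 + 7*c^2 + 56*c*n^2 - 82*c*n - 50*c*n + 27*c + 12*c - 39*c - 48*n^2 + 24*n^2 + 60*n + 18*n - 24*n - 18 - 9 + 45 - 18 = 14*c^2*n + c*(56*n^2 - 132*n) - 24*n^2 + 54*n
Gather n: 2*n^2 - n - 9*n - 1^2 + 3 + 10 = 2*n^2 - 10*n + 12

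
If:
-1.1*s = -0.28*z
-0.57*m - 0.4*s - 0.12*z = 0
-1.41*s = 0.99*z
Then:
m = 0.00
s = 0.00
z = 0.00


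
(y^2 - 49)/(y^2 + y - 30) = (y^2 - 49)/(y^2 + y - 30)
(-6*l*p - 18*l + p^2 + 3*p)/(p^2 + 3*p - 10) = (-6*l*p - 18*l + p^2 + 3*p)/(p^2 + 3*p - 10)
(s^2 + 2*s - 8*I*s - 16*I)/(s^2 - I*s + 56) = (s + 2)/(s + 7*I)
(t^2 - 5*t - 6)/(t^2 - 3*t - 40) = (-t^2 + 5*t + 6)/(-t^2 + 3*t + 40)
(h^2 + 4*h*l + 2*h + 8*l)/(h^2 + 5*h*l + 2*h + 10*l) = (h + 4*l)/(h + 5*l)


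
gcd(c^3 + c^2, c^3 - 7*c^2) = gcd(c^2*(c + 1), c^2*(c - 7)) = c^2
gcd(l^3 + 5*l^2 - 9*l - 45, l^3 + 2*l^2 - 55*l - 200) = l + 5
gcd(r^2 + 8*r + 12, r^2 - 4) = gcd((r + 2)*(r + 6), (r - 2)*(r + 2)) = r + 2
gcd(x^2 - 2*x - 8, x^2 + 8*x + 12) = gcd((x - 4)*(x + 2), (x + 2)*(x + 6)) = x + 2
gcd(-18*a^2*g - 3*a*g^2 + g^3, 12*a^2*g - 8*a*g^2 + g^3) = 6*a*g - g^2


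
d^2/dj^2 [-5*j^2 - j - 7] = -10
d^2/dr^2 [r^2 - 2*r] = 2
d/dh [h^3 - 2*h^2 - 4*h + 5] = 3*h^2 - 4*h - 4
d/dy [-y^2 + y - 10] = 1 - 2*y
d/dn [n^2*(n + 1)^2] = 2*n*(n + 1)*(2*n + 1)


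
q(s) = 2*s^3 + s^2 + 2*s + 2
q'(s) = 6*s^2 + 2*s + 2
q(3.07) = 75.43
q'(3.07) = 64.69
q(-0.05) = 1.90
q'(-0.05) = 1.92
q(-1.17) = -2.17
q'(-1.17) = 7.87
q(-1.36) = -3.90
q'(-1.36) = 10.38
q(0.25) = 2.59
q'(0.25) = 2.88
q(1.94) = 24.25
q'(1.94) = 28.46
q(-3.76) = -97.70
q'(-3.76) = 79.31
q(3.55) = 111.18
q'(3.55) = 84.72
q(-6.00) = -406.00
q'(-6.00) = 206.00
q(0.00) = 2.00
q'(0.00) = 2.00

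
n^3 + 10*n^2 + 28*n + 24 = (n + 2)^2*(n + 6)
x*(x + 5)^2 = x^3 + 10*x^2 + 25*x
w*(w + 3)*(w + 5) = w^3 + 8*w^2 + 15*w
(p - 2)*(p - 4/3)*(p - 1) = p^3 - 13*p^2/3 + 6*p - 8/3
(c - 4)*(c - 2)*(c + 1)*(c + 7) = c^4 + 2*c^3 - 33*c^2 + 22*c + 56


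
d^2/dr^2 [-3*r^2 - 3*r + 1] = -6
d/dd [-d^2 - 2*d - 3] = -2*d - 2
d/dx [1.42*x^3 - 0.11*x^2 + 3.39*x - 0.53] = 4.26*x^2 - 0.22*x + 3.39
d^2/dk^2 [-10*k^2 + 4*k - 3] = -20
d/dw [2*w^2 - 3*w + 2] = 4*w - 3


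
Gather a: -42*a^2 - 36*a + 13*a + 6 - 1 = -42*a^2 - 23*a + 5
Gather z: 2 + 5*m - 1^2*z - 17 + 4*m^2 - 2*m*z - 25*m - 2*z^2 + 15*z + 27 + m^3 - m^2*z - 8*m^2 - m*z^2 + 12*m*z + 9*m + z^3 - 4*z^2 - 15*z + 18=m^3 - 4*m^2 - 11*m + z^3 + z^2*(-m - 6) + z*(-m^2 + 10*m - 1) + 30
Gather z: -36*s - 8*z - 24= -36*s - 8*z - 24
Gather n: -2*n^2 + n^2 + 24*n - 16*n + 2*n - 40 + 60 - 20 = -n^2 + 10*n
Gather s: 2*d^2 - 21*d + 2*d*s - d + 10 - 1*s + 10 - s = 2*d^2 - 22*d + s*(2*d - 2) + 20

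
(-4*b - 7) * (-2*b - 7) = 8*b^2 + 42*b + 49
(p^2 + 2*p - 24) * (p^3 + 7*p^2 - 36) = p^5 + 9*p^4 - 10*p^3 - 204*p^2 - 72*p + 864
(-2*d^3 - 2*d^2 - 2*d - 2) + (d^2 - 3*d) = -2*d^3 - d^2 - 5*d - 2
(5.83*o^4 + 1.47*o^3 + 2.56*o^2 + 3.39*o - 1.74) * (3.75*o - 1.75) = 21.8625*o^5 - 4.69*o^4 + 7.0275*o^3 + 8.2325*o^2 - 12.4575*o + 3.045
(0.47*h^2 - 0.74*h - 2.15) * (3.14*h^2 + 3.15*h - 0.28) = 1.4758*h^4 - 0.8431*h^3 - 9.2136*h^2 - 6.5653*h + 0.602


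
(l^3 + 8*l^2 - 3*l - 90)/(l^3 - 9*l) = (l^2 + 11*l + 30)/(l*(l + 3))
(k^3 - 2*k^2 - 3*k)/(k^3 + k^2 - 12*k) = (k + 1)/(k + 4)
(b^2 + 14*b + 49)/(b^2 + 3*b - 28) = (b + 7)/(b - 4)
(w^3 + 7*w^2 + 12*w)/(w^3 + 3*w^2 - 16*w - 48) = w/(w - 4)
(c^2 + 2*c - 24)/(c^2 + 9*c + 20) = (c^2 + 2*c - 24)/(c^2 + 9*c + 20)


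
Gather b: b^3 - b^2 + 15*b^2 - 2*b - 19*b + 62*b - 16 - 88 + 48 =b^3 + 14*b^2 + 41*b - 56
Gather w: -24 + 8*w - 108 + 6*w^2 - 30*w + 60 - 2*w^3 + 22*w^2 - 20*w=-2*w^3 + 28*w^2 - 42*w - 72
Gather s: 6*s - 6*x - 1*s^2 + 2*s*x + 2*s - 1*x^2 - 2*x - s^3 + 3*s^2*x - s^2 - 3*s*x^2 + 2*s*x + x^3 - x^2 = -s^3 + s^2*(3*x - 2) + s*(-3*x^2 + 4*x + 8) + x^3 - 2*x^2 - 8*x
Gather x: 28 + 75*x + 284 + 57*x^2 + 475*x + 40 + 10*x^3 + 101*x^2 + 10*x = 10*x^3 + 158*x^2 + 560*x + 352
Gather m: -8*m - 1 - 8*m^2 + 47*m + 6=-8*m^2 + 39*m + 5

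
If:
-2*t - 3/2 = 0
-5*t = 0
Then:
No Solution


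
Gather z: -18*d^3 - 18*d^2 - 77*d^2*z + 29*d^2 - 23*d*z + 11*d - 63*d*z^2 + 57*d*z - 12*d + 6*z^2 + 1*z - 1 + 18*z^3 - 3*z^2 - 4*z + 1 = -18*d^3 + 11*d^2 - d + 18*z^3 + z^2*(3 - 63*d) + z*(-77*d^2 + 34*d - 3)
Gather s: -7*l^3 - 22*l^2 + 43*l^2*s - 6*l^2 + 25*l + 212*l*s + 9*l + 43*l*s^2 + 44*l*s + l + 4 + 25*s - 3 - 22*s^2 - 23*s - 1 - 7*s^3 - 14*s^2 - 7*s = -7*l^3 - 28*l^2 + 35*l - 7*s^3 + s^2*(43*l - 36) + s*(43*l^2 + 256*l - 5)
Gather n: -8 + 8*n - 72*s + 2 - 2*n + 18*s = 6*n - 54*s - 6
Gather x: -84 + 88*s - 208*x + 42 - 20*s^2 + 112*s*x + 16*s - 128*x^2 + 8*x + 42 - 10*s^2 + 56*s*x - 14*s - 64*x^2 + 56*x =-30*s^2 + 90*s - 192*x^2 + x*(168*s - 144)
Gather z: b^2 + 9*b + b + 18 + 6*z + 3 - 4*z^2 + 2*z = b^2 + 10*b - 4*z^2 + 8*z + 21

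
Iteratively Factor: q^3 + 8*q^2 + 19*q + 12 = (q + 3)*(q^2 + 5*q + 4) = (q + 1)*(q + 3)*(q + 4)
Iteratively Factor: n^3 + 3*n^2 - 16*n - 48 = (n + 3)*(n^2 - 16) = (n - 4)*(n + 3)*(n + 4)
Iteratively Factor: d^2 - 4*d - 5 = (d - 5)*(d + 1)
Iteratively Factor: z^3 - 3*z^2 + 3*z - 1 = (z - 1)*(z^2 - 2*z + 1) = (z - 1)^2*(z - 1)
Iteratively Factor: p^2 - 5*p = (p - 5)*(p)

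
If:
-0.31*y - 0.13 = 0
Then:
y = -0.42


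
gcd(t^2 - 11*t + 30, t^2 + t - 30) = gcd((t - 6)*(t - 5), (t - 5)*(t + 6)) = t - 5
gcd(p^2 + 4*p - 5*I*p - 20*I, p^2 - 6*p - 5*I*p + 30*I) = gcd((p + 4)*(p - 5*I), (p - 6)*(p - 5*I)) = p - 5*I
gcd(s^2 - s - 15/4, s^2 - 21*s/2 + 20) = s - 5/2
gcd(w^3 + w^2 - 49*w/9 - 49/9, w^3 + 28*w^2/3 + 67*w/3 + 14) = w^2 + 10*w/3 + 7/3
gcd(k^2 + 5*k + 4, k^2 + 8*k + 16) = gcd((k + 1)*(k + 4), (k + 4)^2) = k + 4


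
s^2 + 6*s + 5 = (s + 1)*(s + 5)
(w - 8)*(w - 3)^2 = w^3 - 14*w^2 + 57*w - 72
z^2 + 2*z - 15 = (z - 3)*(z + 5)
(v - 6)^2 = v^2 - 12*v + 36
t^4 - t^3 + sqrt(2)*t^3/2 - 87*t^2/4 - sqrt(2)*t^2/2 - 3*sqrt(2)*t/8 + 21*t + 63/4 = (t - 3/2)*(t + 1/2)*(t - 3*sqrt(2))*(t + 7*sqrt(2)/2)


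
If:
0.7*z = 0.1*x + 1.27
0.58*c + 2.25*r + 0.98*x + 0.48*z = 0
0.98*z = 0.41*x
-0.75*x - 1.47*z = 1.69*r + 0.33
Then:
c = 7.98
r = -5.51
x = 6.59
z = 2.76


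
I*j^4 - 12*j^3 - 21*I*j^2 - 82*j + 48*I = (j - I)*(j + 6*I)*(j + 8*I)*(I*j + 1)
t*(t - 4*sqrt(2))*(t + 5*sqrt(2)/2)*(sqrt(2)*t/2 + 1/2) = sqrt(2)*t^4/2 - t^3 - 43*sqrt(2)*t^2/4 - 10*t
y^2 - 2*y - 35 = (y - 7)*(y + 5)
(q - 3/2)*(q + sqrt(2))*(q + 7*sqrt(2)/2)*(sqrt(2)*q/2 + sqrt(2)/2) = sqrt(2)*q^4/2 - sqrt(2)*q^3/4 + 9*q^3/2 - 9*q^2/4 + 11*sqrt(2)*q^2/4 - 27*q/4 - 7*sqrt(2)*q/4 - 21*sqrt(2)/4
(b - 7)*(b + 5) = b^2 - 2*b - 35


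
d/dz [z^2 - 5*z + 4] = 2*z - 5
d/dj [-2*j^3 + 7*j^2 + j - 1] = -6*j^2 + 14*j + 1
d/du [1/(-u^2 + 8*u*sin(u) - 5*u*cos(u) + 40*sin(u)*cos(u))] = (-5*u*sin(u) - 8*u*cos(u) + 2*u - 8*sin(u) + 5*cos(u) - 40*cos(2*u))/((u - 8*sin(u))^2*(u + 5*cos(u))^2)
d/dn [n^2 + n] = 2*n + 1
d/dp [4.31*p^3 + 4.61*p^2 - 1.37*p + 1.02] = 12.93*p^2 + 9.22*p - 1.37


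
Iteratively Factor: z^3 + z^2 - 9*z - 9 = (z + 1)*(z^2 - 9) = (z - 3)*(z + 1)*(z + 3)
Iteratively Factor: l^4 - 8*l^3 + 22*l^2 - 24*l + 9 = (l - 3)*(l^3 - 5*l^2 + 7*l - 3) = (l - 3)*(l - 1)*(l^2 - 4*l + 3) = (l - 3)*(l - 1)^2*(l - 3)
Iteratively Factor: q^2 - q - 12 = (q + 3)*(q - 4)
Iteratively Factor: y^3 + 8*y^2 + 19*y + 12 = (y + 1)*(y^2 + 7*y + 12) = (y + 1)*(y + 4)*(y + 3)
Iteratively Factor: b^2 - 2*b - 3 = (b - 3)*(b + 1)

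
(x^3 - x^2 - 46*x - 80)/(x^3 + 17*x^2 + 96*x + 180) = (x^2 - 6*x - 16)/(x^2 + 12*x + 36)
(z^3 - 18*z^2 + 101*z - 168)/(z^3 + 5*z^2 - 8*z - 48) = (z^2 - 15*z + 56)/(z^2 + 8*z + 16)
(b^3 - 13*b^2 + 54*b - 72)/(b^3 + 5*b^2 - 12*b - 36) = (b^2 - 10*b + 24)/(b^2 + 8*b + 12)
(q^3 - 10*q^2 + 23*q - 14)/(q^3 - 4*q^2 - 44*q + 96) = (q^2 - 8*q + 7)/(q^2 - 2*q - 48)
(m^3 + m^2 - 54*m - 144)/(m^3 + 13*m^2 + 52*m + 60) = (m^2 - 5*m - 24)/(m^2 + 7*m + 10)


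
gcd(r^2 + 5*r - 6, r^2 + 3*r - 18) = r + 6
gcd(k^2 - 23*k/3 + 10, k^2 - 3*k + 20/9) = k - 5/3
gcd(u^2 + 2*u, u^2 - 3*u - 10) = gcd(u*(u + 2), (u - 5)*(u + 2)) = u + 2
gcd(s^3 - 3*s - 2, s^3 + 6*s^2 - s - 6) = s + 1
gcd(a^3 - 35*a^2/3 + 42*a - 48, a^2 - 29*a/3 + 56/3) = a - 8/3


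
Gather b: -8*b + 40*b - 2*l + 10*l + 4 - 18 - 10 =32*b + 8*l - 24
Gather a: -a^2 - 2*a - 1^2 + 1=-a^2 - 2*a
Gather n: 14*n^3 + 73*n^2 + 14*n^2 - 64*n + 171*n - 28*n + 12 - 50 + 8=14*n^3 + 87*n^2 + 79*n - 30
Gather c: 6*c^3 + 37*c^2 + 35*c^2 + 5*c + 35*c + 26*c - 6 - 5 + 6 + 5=6*c^3 + 72*c^2 + 66*c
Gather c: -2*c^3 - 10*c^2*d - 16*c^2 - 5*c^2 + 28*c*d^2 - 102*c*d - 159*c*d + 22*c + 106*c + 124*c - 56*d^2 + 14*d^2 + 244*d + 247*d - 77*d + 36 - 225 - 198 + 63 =-2*c^3 + c^2*(-10*d - 21) + c*(28*d^2 - 261*d + 252) - 42*d^2 + 414*d - 324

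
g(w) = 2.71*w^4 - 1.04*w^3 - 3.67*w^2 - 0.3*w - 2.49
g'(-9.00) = -8089.32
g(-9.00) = 18241.41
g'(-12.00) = -19093.02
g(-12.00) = 57464.31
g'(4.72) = 1035.42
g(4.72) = 1150.02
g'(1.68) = 29.96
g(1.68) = 3.30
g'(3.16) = 287.40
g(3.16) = 197.32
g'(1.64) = 27.09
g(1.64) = 2.16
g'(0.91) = -1.39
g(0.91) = -4.73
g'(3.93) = 580.64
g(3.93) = 522.98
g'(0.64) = -3.43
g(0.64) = -4.00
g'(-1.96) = -79.52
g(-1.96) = 31.82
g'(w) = 10.84*w^3 - 3.12*w^2 - 7.34*w - 0.3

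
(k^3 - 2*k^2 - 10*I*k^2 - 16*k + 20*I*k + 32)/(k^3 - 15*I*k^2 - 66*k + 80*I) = (k - 2)/(k - 5*I)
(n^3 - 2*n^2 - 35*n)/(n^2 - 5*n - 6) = n*(-n^2 + 2*n + 35)/(-n^2 + 5*n + 6)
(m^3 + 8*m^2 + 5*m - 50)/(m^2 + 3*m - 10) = m + 5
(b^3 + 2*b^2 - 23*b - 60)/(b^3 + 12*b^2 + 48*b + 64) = (b^2 - 2*b - 15)/(b^2 + 8*b + 16)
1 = 1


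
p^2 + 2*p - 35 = (p - 5)*(p + 7)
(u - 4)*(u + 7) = u^2 + 3*u - 28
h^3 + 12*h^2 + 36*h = h*(h + 6)^2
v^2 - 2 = (v - sqrt(2))*(v + sqrt(2))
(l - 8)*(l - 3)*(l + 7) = l^3 - 4*l^2 - 53*l + 168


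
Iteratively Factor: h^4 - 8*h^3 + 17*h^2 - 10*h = (h)*(h^3 - 8*h^2 + 17*h - 10) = h*(h - 2)*(h^2 - 6*h + 5) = h*(h - 2)*(h - 1)*(h - 5)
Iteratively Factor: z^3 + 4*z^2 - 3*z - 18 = (z + 3)*(z^2 + z - 6) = (z + 3)^2*(z - 2)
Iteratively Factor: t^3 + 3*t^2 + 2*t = (t + 2)*(t^2 + t) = (t + 1)*(t + 2)*(t)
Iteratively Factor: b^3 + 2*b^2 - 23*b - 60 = (b - 5)*(b^2 + 7*b + 12) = (b - 5)*(b + 3)*(b + 4)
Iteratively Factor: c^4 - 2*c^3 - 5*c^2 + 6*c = (c)*(c^3 - 2*c^2 - 5*c + 6) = c*(c + 2)*(c^2 - 4*c + 3) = c*(c - 1)*(c + 2)*(c - 3)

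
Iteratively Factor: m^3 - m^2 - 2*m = (m - 2)*(m^2 + m) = m*(m - 2)*(m + 1)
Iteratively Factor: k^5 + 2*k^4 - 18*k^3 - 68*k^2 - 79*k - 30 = (k - 5)*(k^4 + 7*k^3 + 17*k^2 + 17*k + 6) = (k - 5)*(k + 1)*(k^3 + 6*k^2 + 11*k + 6) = (k - 5)*(k + 1)^2*(k^2 + 5*k + 6) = (k - 5)*(k + 1)^2*(k + 3)*(k + 2)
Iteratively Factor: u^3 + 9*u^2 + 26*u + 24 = (u + 3)*(u^2 + 6*u + 8) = (u + 2)*(u + 3)*(u + 4)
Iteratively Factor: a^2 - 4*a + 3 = (a - 1)*(a - 3)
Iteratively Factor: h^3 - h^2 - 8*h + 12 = (h + 3)*(h^2 - 4*h + 4) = (h - 2)*(h + 3)*(h - 2)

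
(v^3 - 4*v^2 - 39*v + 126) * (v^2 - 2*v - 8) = v^5 - 6*v^4 - 39*v^3 + 236*v^2 + 60*v - 1008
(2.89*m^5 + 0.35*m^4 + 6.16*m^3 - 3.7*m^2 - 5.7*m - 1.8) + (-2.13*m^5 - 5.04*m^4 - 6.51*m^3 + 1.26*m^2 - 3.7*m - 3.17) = 0.76*m^5 - 4.69*m^4 - 0.35*m^3 - 2.44*m^2 - 9.4*m - 4.97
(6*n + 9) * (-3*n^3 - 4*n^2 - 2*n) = -18*n^4 - 51*n^3 - 48*n^2 - 18*n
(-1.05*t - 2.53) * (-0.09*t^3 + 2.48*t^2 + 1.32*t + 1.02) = 0.0945*t^4 - 2.3763*t^3 - 7.6604*t^2 - 4.4106*t - 2.5806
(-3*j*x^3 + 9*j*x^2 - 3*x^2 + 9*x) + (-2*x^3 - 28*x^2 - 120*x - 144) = -3*j*x^3 + 9*j*x^2 - 2*x^3 - 31*x^2 - 111*x - 144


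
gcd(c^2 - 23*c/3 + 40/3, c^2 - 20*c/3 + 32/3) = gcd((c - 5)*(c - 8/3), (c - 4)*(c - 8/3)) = c - 8/3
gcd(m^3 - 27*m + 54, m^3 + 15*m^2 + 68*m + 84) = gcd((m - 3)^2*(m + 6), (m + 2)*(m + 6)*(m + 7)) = m + 6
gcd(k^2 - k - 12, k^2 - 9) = k + 3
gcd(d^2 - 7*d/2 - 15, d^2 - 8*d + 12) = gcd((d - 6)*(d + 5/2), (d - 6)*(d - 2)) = d - 6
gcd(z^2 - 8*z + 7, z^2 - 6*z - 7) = z - 7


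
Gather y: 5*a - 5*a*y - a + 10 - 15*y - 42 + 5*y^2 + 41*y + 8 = 4*a + 5*y^2 + y*(26 - 5*a) - 24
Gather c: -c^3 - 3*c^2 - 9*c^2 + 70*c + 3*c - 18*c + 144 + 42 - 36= -c^3 - 12*c^2 + 55*c + 150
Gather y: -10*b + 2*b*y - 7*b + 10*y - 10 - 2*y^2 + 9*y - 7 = -17*b - 2*y^2 + y*(2*b + 19) - 17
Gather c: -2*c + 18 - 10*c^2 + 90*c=-10*c^2 + 88*c + 18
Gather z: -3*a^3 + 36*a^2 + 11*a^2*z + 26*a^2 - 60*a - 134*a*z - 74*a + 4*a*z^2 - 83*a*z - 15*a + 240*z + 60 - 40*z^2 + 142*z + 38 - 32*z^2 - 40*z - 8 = -3*a^3 + 62*a^2 - 149*a + z^2*(4*a - 72) + z*(11*a^2 - 217*a + 342) + 90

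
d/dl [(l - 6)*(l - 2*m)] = 2*l - 2*m - 6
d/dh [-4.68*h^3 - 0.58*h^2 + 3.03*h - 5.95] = -14.04*h^2 - 1.16*h + 3.03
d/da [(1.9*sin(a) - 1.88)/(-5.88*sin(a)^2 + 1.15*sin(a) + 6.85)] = (11.172*sin(a)^2 - 22.1088*sin(a) + 15.177)*cos(a)/(34.5744*sin(a)^4 - 13.524*sin(a)^3 - 79.2335*sin(a)^2 + 15.755*sin(a) + 46.9225)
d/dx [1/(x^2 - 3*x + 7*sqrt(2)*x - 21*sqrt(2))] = (-2*x - 7*sqrt(2) + 3)/(x^2 - 3*x + 7*sqrt(2)*x - 21*sqrt(2))^2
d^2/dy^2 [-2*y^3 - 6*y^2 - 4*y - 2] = -12*y - 12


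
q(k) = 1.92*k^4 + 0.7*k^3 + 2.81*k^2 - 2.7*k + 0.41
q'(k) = 7.68*k^3 + 2.1*k^2 + 5.62*k - 2.7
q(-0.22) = 1.14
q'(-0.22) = -3.92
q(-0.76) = 4.42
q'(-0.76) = -9.13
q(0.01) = 0.38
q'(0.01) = -2.64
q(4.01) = 576.36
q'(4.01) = 548.82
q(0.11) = 0.15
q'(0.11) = -2.05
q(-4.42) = 739.60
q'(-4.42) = -649.69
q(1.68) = 22.42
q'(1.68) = 49.08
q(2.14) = 54.63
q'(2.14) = 94.21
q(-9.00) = 12339.14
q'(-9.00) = -5481.90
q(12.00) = 41395.37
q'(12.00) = 13638.18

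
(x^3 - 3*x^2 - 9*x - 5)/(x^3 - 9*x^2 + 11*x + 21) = (x^2 - 4*x - 5)/(x^2 - 10*x + 21)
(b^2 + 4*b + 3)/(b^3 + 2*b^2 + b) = (b + 3)/(b*(b + 1))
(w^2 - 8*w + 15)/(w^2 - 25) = (w - 3)/(w + 5)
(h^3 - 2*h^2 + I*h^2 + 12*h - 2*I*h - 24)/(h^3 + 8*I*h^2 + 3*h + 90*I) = (h^2 + h*(-2 + 4*I) - 8*I)/(h^2 + 11*I*h - 30)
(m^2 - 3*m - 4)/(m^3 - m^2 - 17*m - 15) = (m - 4)/(m^2 - 2*m - 15)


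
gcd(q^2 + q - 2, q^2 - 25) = 1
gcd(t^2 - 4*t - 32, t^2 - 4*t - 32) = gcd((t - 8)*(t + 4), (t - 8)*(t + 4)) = t^2 - 4*t - 32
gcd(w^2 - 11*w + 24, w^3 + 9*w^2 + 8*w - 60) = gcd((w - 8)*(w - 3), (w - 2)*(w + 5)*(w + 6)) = 1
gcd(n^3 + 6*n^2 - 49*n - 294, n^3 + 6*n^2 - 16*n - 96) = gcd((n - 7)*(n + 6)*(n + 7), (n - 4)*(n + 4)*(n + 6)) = n + 6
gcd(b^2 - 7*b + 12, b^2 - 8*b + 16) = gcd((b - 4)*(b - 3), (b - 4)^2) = b - 4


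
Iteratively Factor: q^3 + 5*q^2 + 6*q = (q + 3)*(q^2 + 2*q) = (q + 2)*(q + 3)*(q)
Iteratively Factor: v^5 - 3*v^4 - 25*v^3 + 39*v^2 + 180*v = (v - 4)*(v^4 + v^3 - 21*v^2 - 45*v) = (v - 4)*(v + 3)*(v^3 - 2*v^2 - 15*v) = v*(v - 4)*(v + 3)*(v^2 - 2*v - 15) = v*(v - 5)*(v - 4)*(v + 3)*(v + 3)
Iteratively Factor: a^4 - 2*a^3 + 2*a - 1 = (a - 1)*(a^3 - a^2 - a + 1) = (a - 1)^2*(a^2 - 1) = (a - 1)^3*(a + 1)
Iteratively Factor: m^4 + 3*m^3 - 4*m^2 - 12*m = (m - 2)*(m^3 + 5*m^2 + 6*m) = (m - 2)*(m + 3)*(m^2 + 2*m) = m*(m - 2)*(m + 3)*(m + 2)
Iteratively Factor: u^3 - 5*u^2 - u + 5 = (u + 1)*(u^2 - 6*u + 5) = (u - 5)*(u + 1)*(u - 1)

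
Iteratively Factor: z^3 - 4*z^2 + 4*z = (z - 2)*(z^2 - 2*z) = (z - 2)^2*(z)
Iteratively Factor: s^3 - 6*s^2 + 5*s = (s)*(s^2 - 6*s + 5) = s*(s - 1)*(s - 5)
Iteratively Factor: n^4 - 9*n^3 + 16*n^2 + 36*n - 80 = (n + 2)*(n^3 - 11*n^2 + 38*n - 40) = (n - 2)*(n + 2)*(n^2 - 9*n + 20) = (n - 5)*(n - 2)*(n + 2)*(n - 4)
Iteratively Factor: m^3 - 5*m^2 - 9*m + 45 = (m - 3)*(m^2 - 2*m - 15) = (m - 5)*(m - 3)*(m + 3)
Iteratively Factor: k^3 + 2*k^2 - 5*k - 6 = (k - 2)*(k^2 + 4*k + 3) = (k - 2)*(k + 3)*(k + 1)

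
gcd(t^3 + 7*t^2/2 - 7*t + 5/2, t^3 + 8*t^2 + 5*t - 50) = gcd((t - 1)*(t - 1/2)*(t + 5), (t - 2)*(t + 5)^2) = t + 5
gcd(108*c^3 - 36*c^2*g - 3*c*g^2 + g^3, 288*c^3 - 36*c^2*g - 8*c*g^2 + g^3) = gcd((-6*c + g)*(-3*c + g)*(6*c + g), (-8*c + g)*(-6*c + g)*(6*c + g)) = 36*c^2 - g^2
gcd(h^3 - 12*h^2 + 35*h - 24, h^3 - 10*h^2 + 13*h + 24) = h^2 - 11*h + 24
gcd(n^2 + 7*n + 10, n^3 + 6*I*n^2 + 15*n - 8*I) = 1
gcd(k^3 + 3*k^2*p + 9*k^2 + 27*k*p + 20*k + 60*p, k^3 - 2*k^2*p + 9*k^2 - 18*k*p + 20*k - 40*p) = k^2 + 9*k + 20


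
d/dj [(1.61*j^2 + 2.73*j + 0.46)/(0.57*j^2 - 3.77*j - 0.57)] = (-7.6258*j^2 - 2.3598*j + 0.1781)/(0.3249*j^4 - 4.2978*j^3 + 13.5631*j^2 + 4.2978*j + 0.3249)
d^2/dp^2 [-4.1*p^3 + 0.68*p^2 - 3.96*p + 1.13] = 1.36 - 24.6*p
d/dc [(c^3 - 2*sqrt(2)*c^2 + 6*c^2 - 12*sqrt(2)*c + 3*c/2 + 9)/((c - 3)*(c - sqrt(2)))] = (2*c^4 - 12*c^3 - 4*sqrt(2)*c^3 - 31*c^2 + 42*sqrt(2)*c^2 - 84*c + 72*sqrt(2)*c - 90 + 27*sqrt(2))/(2*(c^4 - 6*c^3 - 2*sqrt(2)*c^3 + 11*c^2 + 12*sqrt(2)*c^2 - 18*sqrt(2)*c - 12*c + 18))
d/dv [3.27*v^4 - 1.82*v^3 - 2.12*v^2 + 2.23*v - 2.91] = 13.08*v^3 - 5.46*v^2 - 4.24*v + 2.23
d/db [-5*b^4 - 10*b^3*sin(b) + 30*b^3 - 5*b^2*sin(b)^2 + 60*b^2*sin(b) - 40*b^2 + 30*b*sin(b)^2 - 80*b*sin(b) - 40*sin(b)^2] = -10*b^3*cos(b) - 20*b^3 - 30*b^2*sin(b) - 5*b^2*sin(2*b) + 60*b^2*cos(b) + 90*b^2 - 10*b*sin(b)^2 + 120*b*sin(b) + 30*b*sin(2*b) - 80*b*cos(b) - 80*b + 30*sin(b)^2 - 80*sin(b) - 40*sin(2*b)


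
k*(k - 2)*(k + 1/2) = k^3 - 3*k^2/2 - k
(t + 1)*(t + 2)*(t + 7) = t^3 + 10*t^2 + 23*t + 14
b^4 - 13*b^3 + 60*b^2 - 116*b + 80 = (b - 5)*(b - 4)*(b - 2)^2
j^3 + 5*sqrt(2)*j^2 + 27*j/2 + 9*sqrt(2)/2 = (j + sqrt(2)/2)*(j + 3*sqrt(2)/2)*(j + 3*sqrt(2))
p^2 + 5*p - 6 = (p - 1)*(p + 6)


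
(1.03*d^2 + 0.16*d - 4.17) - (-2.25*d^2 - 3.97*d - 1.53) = 3.28*d^2 + 4.13*d - 2.64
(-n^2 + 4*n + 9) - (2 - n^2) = 4*n + 7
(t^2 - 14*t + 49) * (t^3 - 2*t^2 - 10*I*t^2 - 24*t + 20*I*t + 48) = t^5 - 16*t^4 - 10*I*t^4 + 53*t^3 + 160*I*t^3 + 286*t^2 - 770*I*t^2 - 1848*t + 980*I*t + 2352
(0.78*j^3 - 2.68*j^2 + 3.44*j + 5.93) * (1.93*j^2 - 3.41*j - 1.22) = 1.5054*j^5 - 7.8322*j^4 + 14.8264*j^3 + 2.9841*j^2 - 24.4181*j - 7.2346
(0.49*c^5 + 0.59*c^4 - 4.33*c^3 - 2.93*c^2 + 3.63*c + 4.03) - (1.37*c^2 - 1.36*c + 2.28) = 0.49*c^5 + 0.59*c^4 - 4.33*c^3 - 4.3*c^2 + 4.99*c + 1.75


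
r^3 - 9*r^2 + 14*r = r*(r - 7)*(r - 2)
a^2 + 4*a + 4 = (a + 2)^2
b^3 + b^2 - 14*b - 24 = (b - 4)*(b + 2)*(b + 3)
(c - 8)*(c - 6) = c^2 - 14*c + 48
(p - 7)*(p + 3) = p^2 - 4*p - 21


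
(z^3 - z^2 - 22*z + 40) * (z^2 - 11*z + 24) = z^5 - 12*z^4 + 13*z^3 + 258*z^2 - 968*z + 960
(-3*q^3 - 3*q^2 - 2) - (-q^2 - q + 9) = -3*q^3 - 2*q^2 + q - 11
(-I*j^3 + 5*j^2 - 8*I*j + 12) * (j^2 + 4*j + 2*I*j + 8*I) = -I*j^5 + 7*j^4 - 4*I*j^4 + 28*j^3 + 2*I*j^3 + 28*j^2 + 8*I*j^2 + 112*j + 24*I*j + 96*I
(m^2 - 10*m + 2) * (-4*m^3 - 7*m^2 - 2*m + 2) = -4*m^5 + 33*m^4 + 60*m^3 + 8*m^2 - 24*m + 4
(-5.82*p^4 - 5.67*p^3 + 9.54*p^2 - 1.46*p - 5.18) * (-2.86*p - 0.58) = 16.6452*p^5 + 19.5918*p^4 - 23.9958*p^3 - 1.3576*p^2 + 15.6616*p + 3.0044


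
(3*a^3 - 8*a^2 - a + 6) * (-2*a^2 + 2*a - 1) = -6*a^5 + 22*a^4 - 17*a^3 - 6*a^2 + 13*a - 6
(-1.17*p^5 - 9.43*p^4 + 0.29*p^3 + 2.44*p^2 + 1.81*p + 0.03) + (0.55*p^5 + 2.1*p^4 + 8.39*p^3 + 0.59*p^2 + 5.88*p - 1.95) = -0.62*p^5 - 7.33*p^4 + 8.68*p^3 + 3.03*p^2 + 7.69*p - 1.92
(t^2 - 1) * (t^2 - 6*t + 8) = t^4 - 6*t^3 + 7*t^2 + 6*t - 8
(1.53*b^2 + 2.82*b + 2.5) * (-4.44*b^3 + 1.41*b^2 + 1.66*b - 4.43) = -6.7932*b^5 - 10.3635*b^4 - 4.584*b^3 + 1.4283*b^2 - 8.3426*b - 11.075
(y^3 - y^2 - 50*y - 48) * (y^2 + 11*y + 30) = y^5 + 10*y^4 - 31*y^3 - 628*y^2 - 2028*y - 1440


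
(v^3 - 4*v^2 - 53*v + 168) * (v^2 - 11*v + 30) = v^5 - 15*v^4 + 21*v^3 + 631*v^2 - 3438*v + 5040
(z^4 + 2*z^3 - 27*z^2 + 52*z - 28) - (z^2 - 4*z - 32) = z^4 + 2*z^3 - 28*z^2 + 56*z + 4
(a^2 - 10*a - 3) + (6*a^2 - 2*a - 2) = 7*a^2 - 12*a - 5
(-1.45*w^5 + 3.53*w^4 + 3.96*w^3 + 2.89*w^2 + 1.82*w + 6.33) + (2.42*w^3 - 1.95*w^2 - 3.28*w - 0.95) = -1.45*w^5 + 3.53*w^4 + 6.38*w^3 + 0.94*w^2 - 1.46*w + 5.38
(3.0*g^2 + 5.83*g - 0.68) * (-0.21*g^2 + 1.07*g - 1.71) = -0.63*g^4 + 1.9857*g^3 + 1.2509*g^2 - 10.6969*g + 1.1628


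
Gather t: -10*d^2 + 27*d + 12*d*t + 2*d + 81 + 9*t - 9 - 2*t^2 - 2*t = -10*d^2 + 29*d - 2*t^2 + t*(12*d + 7) + 72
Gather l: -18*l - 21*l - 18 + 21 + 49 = 52 - 39*l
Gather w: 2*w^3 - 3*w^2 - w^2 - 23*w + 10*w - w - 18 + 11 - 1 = 2*w^3 - 4*w^2 - 14*w - 8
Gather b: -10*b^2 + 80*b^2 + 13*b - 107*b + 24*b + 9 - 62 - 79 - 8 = 70*b^2 - 70*b - 140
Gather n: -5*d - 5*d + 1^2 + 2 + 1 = 4 - 10*d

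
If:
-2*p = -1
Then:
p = 1/2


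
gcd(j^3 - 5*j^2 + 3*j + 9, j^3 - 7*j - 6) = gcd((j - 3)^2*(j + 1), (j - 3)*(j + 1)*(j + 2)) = j^2 - 2*j - 3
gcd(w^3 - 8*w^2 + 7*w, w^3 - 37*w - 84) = w - 7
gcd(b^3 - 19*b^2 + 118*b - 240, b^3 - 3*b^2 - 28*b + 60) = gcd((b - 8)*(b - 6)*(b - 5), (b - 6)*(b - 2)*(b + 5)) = b - 6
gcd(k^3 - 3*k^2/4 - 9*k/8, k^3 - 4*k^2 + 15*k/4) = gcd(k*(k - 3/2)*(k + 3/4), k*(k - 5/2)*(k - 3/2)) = k^2 - 3*k/2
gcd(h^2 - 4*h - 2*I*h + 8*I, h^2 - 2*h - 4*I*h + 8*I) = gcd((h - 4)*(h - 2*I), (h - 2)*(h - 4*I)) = 1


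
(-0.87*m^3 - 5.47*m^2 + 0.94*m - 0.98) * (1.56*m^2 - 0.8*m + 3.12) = -1.3572*m^5 - 7.8372*m^4 + 3.128*m^3 - 19.3472*m^2 + 3.7168*m - 3.0576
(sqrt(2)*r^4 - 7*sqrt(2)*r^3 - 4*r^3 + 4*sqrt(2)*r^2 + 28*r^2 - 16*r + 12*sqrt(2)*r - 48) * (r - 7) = sqrt(2)*r^5 - 14*sqrt(2)*r^4 - 4*r^4 + 56*r^3 + 53*sqrt(2)*r^3 - 212*r^2 - 16*sqrt(2)*r^2 - 84*sqrt(2)*r + 64*r + 336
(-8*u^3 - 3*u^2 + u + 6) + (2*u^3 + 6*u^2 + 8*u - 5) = -6*u^3 + 3*u^2 + 9*u + 1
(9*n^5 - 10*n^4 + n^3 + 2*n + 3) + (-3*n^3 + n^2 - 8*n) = 9*n^5 - 10*n^4 - 2*n^3 + n^2 - 6*n + 3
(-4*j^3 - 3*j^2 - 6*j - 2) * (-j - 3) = 4*j^4 + 15*j^3 + 15*j^2 + 20*j + 6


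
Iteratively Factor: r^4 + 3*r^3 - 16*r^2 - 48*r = (r)*(r^3 + 3*r^2 - 16*r - 48) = r*(r - 4)*(r^2 + 7*r + 12) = r*(r - 4)*(r + 4)*(r + 3)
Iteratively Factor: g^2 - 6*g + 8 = (g - 2)*(g - 4)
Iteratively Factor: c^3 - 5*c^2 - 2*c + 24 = (c - 4)*(c^2 - c - 6) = (c - 4)*(c + 2)*(c - 3)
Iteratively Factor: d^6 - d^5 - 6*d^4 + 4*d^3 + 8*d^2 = (d)*(d^5 - d^4 - 6*d^3 + 4*d^2 + 8*d) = d*(d - 2)*(d^4 + d^3 - 4*d^2 - 4*d) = d*(d - 2)*(d + 1)*(d^3 - 4*d) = d*(d - 2)*(d + 1)*(d + 2)*(d^2 - 2*d) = d^2*(d - 2)*(d + 1)*(d + 2)*(d - 2)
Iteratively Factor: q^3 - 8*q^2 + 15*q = (q - 3)*(q^2 - 5*q) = (q - 5)*(q - 3)*(q)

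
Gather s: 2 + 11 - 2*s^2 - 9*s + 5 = -2*s^2 - 9*s + 18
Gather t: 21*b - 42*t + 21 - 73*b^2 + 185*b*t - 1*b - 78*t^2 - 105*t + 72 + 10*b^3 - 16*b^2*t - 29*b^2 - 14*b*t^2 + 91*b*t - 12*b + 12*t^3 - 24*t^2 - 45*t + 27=10*b^3 - 102*b^2 + 8*b + 12*t^3 + t^2*(-14*b - 102) + t*(-16*b^2 + 276*b - 192) + 120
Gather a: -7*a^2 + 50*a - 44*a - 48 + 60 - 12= -7*a^2 + 6*a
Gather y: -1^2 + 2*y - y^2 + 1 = -y^2 + 2*y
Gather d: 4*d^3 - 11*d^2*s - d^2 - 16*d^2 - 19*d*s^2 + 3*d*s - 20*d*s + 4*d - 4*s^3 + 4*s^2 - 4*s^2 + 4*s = 4*d^3 + d^2*(-11*s - 17) + d*(-19*s^2 - 17*s + 4) - 4*s^3 + 4*s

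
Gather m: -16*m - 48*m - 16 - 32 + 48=-64*m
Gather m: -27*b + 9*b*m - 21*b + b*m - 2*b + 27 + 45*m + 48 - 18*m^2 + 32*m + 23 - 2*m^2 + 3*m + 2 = -50*b - 20*m^2 + m*(10*b + 80) + 100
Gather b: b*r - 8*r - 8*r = b*r - 16*r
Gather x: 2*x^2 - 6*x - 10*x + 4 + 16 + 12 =2*x^2 - 16*x + 32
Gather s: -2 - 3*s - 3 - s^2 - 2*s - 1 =-s^2 - 5*s - 6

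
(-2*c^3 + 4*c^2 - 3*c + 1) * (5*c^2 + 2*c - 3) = -10*c^5 + 16*c^4 - c^3 - 13*c^2 + 11*c - 3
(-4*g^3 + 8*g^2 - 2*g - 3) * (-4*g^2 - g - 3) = 16*g^5 - 28*g^4 + 12*g^3 - 10*g^2 + 9*g + 9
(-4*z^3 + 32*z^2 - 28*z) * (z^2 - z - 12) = -4*z^5 + 36*z^4 - 12*z^3 - 356*z^2 + 336*z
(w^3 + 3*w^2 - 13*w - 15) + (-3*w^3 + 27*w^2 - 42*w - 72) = -2*w^3 + 30*w^2 - 55*w - 87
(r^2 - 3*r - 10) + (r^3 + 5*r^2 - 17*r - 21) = r^3 + 6*r^2 - 20*r - 31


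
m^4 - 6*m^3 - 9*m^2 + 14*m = m*(m - 7)*(m - 1)*(m + 2)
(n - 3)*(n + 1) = n^2 - 2*n - 3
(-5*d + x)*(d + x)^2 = -5*d^3 - 9*d^2*x - 3*d*x^2 + x^3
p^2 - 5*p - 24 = (p - 8)*(p + 3)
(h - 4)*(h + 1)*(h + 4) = h^3 + h^2 - 16*h - 16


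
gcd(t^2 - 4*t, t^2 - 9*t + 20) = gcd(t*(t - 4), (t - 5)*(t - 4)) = t - 4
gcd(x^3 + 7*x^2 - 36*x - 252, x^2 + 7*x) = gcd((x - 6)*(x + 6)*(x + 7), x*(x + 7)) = x + 7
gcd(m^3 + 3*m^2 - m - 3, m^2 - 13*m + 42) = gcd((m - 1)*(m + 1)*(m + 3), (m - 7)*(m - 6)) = 1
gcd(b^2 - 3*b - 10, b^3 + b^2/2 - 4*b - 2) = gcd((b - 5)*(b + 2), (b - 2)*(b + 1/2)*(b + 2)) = b + 2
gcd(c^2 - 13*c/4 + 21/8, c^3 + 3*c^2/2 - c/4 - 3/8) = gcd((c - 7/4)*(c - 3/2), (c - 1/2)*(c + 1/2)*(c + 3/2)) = 1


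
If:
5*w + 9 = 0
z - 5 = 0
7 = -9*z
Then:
No Solution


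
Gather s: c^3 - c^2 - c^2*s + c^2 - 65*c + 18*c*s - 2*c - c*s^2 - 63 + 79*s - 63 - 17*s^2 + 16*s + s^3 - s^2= c^3 - 67*c + s^3 + s^2*(-c - 18) + s*(-c^2 + 18*c + 95) - 126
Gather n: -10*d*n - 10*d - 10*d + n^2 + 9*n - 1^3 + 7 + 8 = -20*d + n^2 + n*(9 - 10*d) + 14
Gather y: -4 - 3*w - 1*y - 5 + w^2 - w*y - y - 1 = w^2 - 3*w + y*(-w - 2) - 10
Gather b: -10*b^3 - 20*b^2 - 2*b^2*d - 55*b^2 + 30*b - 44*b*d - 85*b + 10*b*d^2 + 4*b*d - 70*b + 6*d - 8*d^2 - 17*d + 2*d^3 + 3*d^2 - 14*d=-10*b^3 + b^2*(-2*d - 75) + b*(10*d^2 - 40*d - 125) + 2*d^3 - 5*d^2 - 25*d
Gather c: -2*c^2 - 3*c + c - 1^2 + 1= -2*c^2 - 2*c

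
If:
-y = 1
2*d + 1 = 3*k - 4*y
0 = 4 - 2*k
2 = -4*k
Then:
No Solution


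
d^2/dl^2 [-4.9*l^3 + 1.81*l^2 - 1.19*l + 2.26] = 3.62 - 29.4*l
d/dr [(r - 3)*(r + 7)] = 2*r + 4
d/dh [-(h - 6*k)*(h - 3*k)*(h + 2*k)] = h*(-3*h + 14*k)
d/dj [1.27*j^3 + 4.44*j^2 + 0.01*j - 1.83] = 3.81*j^2 + 8.88*j + 0.01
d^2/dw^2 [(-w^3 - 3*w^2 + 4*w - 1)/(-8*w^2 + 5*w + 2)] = 2*(-95*w^3 + 366*w^2 - 300*w + 93)/(512*w^6 - 960*w^5 + 216*w^4 + 355*w^3 - 54*w^2 - 60*w - 8)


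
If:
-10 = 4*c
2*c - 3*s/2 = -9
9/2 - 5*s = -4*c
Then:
No Solution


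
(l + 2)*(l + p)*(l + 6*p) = l^3 + 7*l^2*p + 2*l^2 + 6*l*p^2 + 14*l*p + 12*p^2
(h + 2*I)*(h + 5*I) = h^2 + 7*I*h - 10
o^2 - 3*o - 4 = (o - 4)*(o + 1)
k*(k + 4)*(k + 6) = k^3 + 10*k^2 + 24*k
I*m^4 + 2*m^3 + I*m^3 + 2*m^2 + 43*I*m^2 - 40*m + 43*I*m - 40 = (m - 8*I)*(m + I)*(m + 5*I)*(I*m + I)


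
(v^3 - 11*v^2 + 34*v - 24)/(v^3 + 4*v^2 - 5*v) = (v^2 - 10*v + 24)/(v*(v + 5))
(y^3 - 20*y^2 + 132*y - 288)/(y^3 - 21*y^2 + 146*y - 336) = (y - 6)/(y - 7)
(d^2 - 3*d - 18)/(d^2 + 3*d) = (d - 6)/d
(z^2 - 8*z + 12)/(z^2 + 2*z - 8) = (z - 6)/(z + 4)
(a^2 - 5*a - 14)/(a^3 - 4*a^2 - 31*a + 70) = (a + 2)/(a^2 + 3*a - 10)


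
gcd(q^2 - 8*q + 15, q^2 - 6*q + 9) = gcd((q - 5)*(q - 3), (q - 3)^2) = q - 3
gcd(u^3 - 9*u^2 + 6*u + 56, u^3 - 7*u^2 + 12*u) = u - 4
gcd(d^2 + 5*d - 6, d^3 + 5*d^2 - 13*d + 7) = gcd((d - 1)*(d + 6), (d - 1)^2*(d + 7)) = d - 1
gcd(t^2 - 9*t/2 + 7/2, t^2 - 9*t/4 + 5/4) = t - 1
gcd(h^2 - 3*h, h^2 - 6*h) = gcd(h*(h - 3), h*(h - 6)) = h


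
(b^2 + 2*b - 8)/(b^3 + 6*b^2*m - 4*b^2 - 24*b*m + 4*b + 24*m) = (b + 4)/(b^2 + 6*b*m - 2*b - 12*m)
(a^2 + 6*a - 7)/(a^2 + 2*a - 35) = (a - 1)/(a - 5)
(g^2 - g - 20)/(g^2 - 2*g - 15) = (g + 4)/(g + 3)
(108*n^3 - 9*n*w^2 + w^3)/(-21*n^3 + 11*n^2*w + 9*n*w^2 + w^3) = (36*n^2 - 12*n*w + w^2)/(-7*n^2 + 6*n*w + w^2)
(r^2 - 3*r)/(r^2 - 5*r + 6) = r/(r - 2)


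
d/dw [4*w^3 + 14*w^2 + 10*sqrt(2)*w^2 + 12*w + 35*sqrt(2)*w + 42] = 12*w^2 + 28*w + 20*sqrt(2)*w + 12 + 35*sqrt(2)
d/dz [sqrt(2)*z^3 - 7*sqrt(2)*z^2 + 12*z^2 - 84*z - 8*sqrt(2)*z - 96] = 3*sqrt(2)*z^2 - 14*sqrt(2)*z + 24*z - 84 - 8*sqrt(2)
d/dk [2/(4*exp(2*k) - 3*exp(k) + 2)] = (6 - 16*exp(k))*exp(k)/(4*exp(2*k) - 3*exp(k) + 2)^2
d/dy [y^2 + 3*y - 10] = 2*y + 3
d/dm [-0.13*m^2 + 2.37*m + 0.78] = 2.37 - 0.26*m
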